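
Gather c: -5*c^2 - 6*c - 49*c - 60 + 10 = -5*c^2 - 55*c - 50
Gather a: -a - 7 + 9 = 2 - a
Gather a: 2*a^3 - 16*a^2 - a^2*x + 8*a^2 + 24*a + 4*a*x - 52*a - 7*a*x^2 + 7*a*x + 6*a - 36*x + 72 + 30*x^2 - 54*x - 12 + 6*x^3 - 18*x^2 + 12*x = 2*a^3 + a^2*(-x - 8) + a*(-7*x^2 + 11*x - 22) + 6*x^3 + 12*x^2 - 78*x + 60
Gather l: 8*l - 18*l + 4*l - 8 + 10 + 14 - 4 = 12 - 6*l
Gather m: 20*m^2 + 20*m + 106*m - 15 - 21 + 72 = 20*m^2 + 126*m + 36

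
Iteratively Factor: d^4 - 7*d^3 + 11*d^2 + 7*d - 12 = (d - 4)*(d^3 - 3*d^2 - d + 3) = (d - 4)*(d - 1)*(d^2 - 2*d - 3) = (d - 4)*(d - 3)*(d - 1)*(d + 1)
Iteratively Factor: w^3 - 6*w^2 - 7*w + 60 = (w + 3)*(w^2 - 9*w + 20) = (w - 4)*(w + 3)*(w - 5)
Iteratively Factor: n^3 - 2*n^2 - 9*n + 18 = (n - 3)*(n^2 + n - 6) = (n - 3)*(n - 2)*(n + 3)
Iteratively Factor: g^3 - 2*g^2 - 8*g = (g - 4)*(g^2 + 2*g) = g*(g - 4)*(g + 2)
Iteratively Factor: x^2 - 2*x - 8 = (x - 4)*(x + 2)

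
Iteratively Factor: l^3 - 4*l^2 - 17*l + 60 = (l - 5)*(l^2 + l - 12) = (l - 5)*(l - 3)*(l + 4)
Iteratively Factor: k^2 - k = (k)*(k - 1)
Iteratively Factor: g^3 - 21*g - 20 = (g + 1)*(g^2 - g - 20) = (g - 5)*(g + 1)*(g + 4)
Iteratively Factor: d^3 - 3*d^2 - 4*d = (d + 1)*(d^2 - 4*d) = d*(d + 1)*(d - 4)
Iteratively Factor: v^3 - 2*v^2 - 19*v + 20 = (v + 4)*(v^2 - 6*v + 5) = (v - 1)*(v + 4)*(v - 5)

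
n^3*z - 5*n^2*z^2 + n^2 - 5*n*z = n*(n - 5*z)*(n*z + 1)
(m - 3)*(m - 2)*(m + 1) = m^3 - 4*m^2 + m + 6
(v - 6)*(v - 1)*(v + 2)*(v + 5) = v^4 - 33*v^2 - 28*v + 60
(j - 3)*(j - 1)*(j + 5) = j^3 + j^2 - 17*j + 15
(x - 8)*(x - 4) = x^2 - 12*x + 32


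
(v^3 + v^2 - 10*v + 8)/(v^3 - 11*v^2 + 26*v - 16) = (v + 4)/(v - 8)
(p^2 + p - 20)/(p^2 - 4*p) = (p + 5)/p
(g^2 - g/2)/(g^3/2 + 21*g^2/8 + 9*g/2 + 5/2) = 4*g*(2*g - 1)/(4*g^3 + 21*g^2 + 36*g + 20)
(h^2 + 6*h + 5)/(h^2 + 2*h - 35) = (h^2 + 6*h + 5)/(h^2 + 2*h - 35)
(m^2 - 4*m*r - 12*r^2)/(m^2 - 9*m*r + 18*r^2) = (-m - 2*r)/(-m + 3*r)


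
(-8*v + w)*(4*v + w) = -32*v^2 - 4*v*w + w^2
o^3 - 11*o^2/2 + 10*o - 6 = (o - 2)^2*(o - 3/2)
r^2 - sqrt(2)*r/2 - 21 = (r - 7*sqrt(2)/2)*(r + 3*sqrt(2))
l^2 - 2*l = l*(l - 2)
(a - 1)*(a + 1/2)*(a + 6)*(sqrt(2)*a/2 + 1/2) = sqrt(2)*a^4/2 + a^3/2 + 11*sqrt(2)*a^3/4 - 7*sqrt(2)*a^2/4 + 11*a^2/4 - 3*sqrt(2)*a/2 - 7*a/4 - 3/2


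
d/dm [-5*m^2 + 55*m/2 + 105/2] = 55/2 - 10*m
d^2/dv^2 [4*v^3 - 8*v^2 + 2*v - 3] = 24*v - 16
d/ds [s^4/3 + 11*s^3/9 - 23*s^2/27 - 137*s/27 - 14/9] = 4*s^3/3 + 11*s^2/3 - 46*s/27 - 137/27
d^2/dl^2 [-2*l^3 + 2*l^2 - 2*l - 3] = 4 - 12*l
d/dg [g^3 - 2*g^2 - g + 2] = 3*g^2 - 4*g - 1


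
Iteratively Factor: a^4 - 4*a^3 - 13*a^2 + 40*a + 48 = (a - 4)*(a^3 - 13*a - 12) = (a - 4)*(a + 3)*(a^2 - 3*a - 4) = (a - 4)*(a + 1)*(a + 3)*(a - 4)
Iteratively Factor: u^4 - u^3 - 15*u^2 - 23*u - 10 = (u - 5)*(u^3 + 4*u^2 + 5*u + 2) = (u - 5)*(u + 2)*(u^2 + 2*u + 1) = (u - 5)*(u + 1)*(u + 2)*(u + 1)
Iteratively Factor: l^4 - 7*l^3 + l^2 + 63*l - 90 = (l - 2)*(l^3 - 5*l^2 - 9*l + 45) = (l - 3)*(l - 2)*(l^2 - 2*l - 15) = (l - 5)*(l - 3)*(l - 2)*(l + 3)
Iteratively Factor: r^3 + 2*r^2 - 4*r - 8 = (r + 2)*(r^2 - 4) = (r + 2)^2*(r - 2)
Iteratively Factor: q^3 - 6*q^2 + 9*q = (q)*(q^2 - 6*q + 9) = q*(q - 3)*(q - 3)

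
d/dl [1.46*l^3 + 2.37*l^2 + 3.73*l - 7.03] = 4.38*l^2 + 4.74*l + 3.73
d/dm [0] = 0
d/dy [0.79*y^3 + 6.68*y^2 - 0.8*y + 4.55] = 2.37*y^2 + 13.36*y - 0.8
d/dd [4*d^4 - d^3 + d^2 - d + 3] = 16*d^3 - 3*d^2 + 2*d - 1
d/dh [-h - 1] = -1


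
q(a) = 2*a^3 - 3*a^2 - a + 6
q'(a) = 6*a^2 - 6*a - 1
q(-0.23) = 6.05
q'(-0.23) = 0.70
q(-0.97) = 2.32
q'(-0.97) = 10.47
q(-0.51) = 5.46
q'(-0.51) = 3.62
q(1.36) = 4.12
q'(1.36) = 1.94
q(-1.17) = -0.14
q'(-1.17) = 14.23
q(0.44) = 5.15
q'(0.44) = -2.48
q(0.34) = 5.39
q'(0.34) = -2.35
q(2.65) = 19.50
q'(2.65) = 25.24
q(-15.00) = -7404.00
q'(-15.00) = 1439.00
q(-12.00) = -3870.00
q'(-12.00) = 935.00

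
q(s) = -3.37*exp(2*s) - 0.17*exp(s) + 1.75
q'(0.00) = -6.91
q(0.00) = -1.79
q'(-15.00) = 0.00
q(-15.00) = 1.75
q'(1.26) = -84.37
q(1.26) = -40.73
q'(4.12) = -25551.97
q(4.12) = -12779.47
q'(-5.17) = -0.00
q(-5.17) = 1.75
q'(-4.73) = -0.00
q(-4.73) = 1.75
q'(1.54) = -147.44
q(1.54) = -72.37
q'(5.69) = -590157.76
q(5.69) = -295102.28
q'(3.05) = -3008.67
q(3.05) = -1504.38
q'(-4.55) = -0.00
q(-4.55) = 1.75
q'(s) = -6.74*exp(2*s) - 0.17*exp(s)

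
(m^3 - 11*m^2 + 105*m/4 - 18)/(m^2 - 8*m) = m - 3 + 9/(4*m)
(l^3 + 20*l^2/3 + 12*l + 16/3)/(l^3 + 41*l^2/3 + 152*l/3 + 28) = (l^2 + 6*l + 8)/(l^2 + 13*l + 42)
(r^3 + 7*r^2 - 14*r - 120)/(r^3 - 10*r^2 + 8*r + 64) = (r^2 + 11*r + 30)/(r^2 - 6*r - 16)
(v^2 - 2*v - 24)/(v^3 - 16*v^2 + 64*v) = (v^2 - 2*v - 24)/(v*(v^2 - 16*v + 64))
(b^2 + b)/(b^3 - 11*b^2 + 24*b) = (b + 1)/(b^2 - 11*b + 24)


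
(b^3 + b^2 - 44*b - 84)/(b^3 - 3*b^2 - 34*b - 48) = (b^2 - b - 42)/(b^2 - 5*b - 24)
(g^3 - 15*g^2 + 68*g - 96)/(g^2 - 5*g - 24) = (g^2 - 7*g + 12)/(g + 3)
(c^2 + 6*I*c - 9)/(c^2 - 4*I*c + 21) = (c + 3*I)/(c - 7*I)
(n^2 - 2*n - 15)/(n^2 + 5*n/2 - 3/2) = 2*(n - 5)/(2*n - 1)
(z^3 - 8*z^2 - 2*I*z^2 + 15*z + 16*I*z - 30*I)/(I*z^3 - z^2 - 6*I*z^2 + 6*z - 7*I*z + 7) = (-I*z^3 + z^2*(-2 + 8*I) + z*(16 - 15*I) - 30)/(z^3 + z^2*(-6 + I) + z*(-7 - 6*I) - 7*I)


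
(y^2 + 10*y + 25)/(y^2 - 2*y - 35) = (y + 5)/(y - 7)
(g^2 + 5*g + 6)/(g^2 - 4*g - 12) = (g + 3)/(g - 6)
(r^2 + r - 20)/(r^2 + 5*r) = (r - 4)/r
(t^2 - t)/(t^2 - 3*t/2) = 2*(t - 1)/(2*t - 3)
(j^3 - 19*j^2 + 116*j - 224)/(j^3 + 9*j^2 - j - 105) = (j^3 - 19*j^2 + 116*j - 224)/(j^3 + 9*j^2 - j - 105)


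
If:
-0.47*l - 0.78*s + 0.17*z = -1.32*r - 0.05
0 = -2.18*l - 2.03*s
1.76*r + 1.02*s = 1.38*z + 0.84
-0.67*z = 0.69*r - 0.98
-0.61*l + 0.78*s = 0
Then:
No Solution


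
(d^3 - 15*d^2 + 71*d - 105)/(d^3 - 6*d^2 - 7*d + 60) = (d^2 - 10*d + 21)/(d^2 - d - 12)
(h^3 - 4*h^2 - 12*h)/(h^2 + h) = (h^2 - 4*h - 12)/(h + 1)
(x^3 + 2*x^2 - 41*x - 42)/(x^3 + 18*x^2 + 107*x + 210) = (x^2 - 5*x - 6)/(x^2 + 11*x + 30)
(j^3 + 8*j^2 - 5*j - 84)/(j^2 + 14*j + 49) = (j^2 + j - 12)/(j + 7)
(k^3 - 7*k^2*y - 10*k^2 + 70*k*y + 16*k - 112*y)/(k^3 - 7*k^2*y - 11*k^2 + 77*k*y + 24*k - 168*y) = (k - 2)/(k - 3)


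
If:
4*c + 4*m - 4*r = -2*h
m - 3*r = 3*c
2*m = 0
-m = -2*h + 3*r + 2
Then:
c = -2/5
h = 8/5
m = 0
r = 2/5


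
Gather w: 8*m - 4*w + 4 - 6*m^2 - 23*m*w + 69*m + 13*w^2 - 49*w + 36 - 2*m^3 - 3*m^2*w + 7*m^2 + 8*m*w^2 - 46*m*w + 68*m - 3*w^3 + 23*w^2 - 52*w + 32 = -2*m^3 + m^2 + 145*m - 3*w^3 + w^2*(8*m + 36) + w*(-3*m^2 - 69*m - 105) + 72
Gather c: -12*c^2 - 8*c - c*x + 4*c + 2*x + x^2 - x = -12*c^2 + c*(-x - 4) + x^2 + x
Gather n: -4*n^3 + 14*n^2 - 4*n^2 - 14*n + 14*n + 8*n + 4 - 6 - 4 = -4*n^3 + 10*n^2 + 8*n - 6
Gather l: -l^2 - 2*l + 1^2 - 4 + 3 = -l^2 - 2*l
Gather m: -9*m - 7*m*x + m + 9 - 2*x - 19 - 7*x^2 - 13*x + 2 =m*(-7*x - 8) - 7*x^2 - 15*x - 8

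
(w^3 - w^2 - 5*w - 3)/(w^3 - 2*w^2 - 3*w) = (w + 1)/w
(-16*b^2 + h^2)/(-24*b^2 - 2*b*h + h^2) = (4*b - h)/(6*b - h)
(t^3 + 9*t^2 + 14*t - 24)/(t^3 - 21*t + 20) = (t^2 + 10*t + 24)/(t^2 + t - 20)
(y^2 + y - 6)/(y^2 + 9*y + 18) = (y - 2)/(y + 6)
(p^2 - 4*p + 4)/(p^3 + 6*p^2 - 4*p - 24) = (p - 2)/(p^2 + 8*p + 12)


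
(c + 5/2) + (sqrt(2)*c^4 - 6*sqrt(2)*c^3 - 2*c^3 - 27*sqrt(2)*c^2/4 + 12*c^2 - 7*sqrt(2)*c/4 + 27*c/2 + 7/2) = sqrt(2)*c^4 - 6*sqrt(2)*c^3 - 2*c^3 - 27*sqrt(2)*c^2/4 + 12*c^2 - 7*sqrt(2)*c/4 + 29*c/2 + 6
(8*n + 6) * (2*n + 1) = 16*n^2 + 20*n + 6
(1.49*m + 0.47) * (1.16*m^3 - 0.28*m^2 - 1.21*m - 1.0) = 1.7284*m^4 + 0.128*m^3 - 1.9345*m^2 - 2.0587*m - 0.47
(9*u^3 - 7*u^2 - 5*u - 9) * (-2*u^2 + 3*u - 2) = -18*u^5 + 41*u^4 - 29*u^3 + 17*u^2 - 17*u + 18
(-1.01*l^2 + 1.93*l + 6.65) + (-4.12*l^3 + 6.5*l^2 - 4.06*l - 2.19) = -4.12*l^3 + 5.49*l^2 - 2.13*l + 4.46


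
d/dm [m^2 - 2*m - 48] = 2*m - 2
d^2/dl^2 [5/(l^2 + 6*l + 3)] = 10*(-l^2 - 6*l + 4*(l + 3)^2 - 3)/(l^2 + 6*l + 3)^3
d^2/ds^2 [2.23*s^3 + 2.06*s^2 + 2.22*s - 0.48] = 13.38*s + 4.12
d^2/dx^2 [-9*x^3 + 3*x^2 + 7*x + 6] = 6 - 54*x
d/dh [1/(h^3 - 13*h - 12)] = (13 - 3*h^2)/(-h^3 + 13*h + 12)^2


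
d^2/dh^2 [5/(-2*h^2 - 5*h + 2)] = 10*(4*h^2 + 10*h - (4*h + 5)^2 - 4)/(2*h^2 + 5*h - 2)^3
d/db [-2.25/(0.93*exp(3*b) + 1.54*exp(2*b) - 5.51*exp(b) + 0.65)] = (6.2775*exp(2*b) + 6.93*exp(b) - 12.3975)*exp(b)/(0.93*exp(3*b) + 1.54*exp(2*b) - 5.51*exp(b) + 0.65)^2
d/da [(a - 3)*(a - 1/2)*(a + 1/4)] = 3*a^2 - 13*a/2 + 5/8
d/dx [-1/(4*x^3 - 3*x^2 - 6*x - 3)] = 6*(2*x^2 - x - 1)/(-4*x^3 + 3*x^2 + 6*x + 3)^2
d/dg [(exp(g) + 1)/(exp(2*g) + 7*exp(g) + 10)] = (-(exp(g) + 1)*(2*exp(g) + 7) + exp(2*g) + 7*exp(g) + 10)*exp(g)/(exp(2*g) + 7*exp(g) + 10)^2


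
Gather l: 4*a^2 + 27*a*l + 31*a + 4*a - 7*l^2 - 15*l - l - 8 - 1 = 4*a^2 + 35*a - 7*l^2 + l*(27*a - 16) - 9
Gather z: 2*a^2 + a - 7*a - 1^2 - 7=2*a^2 - 6*a - 8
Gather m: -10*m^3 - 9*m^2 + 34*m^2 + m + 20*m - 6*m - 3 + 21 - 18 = -10*m^3 + 25*m^2 + 15*m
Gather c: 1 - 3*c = 1 - 3*c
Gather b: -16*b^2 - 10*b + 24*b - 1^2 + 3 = -16*b^2 + 14*b + 2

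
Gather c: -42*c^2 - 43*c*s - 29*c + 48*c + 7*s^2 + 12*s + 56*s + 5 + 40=-42*c^2 + c*(19 - 43*s) + 7*s^2 + 68*s + 45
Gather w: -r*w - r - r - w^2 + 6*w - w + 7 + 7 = -2*r - w^2 + w*(5 - r) + 14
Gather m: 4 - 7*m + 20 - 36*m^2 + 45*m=-36*m^2 + 38*m + 24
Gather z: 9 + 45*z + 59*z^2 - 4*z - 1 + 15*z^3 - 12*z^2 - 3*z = 15*z^3 + 47*z^2 + 38*z + 8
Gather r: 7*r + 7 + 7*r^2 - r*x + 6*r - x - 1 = 7*r^2 + r*(13 - x) - x + 6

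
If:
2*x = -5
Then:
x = -5/2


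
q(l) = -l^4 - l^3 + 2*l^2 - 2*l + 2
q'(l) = -4*l^3 - 3*l^2 + 4*l - 2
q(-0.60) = 4.01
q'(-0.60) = -4.62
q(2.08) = -21.22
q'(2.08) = -42.65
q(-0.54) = 3.74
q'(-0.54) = -4.40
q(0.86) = 0.58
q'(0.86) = -3.32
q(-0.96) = 5.80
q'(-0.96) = -5.07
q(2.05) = -19.97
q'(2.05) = -40.87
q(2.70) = -61.65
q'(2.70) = -91.80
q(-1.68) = 7.78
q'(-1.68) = 1.78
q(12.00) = -22198.00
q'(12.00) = -7298.00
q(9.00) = -7144.00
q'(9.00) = -3125.00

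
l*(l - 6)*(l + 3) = l^3 - 3*l^2 - 18*l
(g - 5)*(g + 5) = g^2 - 25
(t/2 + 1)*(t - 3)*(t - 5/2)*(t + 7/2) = t^4/2 - 63*t^2/8 + 11*t/8 + 105/4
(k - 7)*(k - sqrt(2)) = k^2 - 7*k - sqrt(2)*k + 7*sqrt(2)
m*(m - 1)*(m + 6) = m^3 + 5*m^2 - 6*m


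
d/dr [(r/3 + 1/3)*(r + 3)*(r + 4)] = r^2 + 16*r/3 + 19/3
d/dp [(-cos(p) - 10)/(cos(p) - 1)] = -11*sin(p)/(cos(p) - 1)^2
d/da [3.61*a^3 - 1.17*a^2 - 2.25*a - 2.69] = 10.83*a^2 - 2.34*a - 2.25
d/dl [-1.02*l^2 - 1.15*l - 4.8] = -2.04*l - 1.15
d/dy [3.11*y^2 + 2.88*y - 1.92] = 6.22*y + 2.88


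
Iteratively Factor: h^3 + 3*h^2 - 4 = (h - 1)*(h^2 + 4*h + 4) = (h - 1)*(h + 2)*(h + 2)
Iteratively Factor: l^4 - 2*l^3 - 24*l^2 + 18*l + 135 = (l + 3)*(l^3 - 5*l^2 - 9*l + 45) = (l + 3)^2*(l^2 - 8*l + 15) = (l - 5)*(l + 3)^2*(l - 3)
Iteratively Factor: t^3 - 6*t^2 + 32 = (t - 4)*(t^2 - 2*t - 8) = (t - 4)*(t + 2)*(t - 4)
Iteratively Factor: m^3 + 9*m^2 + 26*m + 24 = (m + 4)*(m^2 + 5*m + 6) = (m + 2)*(m + 4)*(m + 3)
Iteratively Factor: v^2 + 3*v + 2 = (v + 2)*(v + 1)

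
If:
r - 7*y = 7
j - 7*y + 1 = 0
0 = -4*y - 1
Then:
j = -11/4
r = 21/4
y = -1/4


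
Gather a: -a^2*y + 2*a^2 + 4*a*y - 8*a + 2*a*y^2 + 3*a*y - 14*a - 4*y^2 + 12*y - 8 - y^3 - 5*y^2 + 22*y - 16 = a^2*(2 - y) + a*(2*y^2 + 7*y - 22) - y^3 - 9*y^2 + 34*y - 24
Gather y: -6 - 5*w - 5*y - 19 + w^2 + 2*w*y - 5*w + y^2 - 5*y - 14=w^2 - 10*w + y^2 + y*(2*w - 10) - 39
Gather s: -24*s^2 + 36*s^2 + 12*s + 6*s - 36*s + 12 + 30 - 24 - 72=12*s^2 - 18*s - 54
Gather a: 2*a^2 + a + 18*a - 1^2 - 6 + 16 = 2*a^2 + 19*a + 9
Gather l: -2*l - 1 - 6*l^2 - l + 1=-6*l^2 - 3*l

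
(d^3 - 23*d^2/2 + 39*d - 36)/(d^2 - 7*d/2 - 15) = (2*d^2 - 11*d + 12)/(2*d + 5)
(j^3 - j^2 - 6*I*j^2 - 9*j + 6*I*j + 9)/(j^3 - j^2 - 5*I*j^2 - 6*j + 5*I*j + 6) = (j - 3*I)/(j - 2*I)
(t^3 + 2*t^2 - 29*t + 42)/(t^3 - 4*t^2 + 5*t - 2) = (t^2 + 4*t - 21)/(t^2 - 2*t + 1)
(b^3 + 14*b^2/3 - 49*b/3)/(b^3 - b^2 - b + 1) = b*(3*b^2 + 14*b - 49)/(3*(b^3 - b^2 - b + 1))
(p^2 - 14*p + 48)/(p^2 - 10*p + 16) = (p - 6)/(p - 2)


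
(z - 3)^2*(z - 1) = z^3 - 7*z^2 + 15*z - 9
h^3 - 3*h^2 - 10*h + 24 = (h - 4)*(h - 2)*(h + 3)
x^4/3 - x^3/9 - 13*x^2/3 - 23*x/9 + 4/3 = (x/3 + 1/3)*(x - 4)*(x - 1/3)*(x + 3)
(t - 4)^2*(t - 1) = t^3 - 9*t^2 + 24*t - 16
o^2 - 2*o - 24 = (o - 6)*(o + 4)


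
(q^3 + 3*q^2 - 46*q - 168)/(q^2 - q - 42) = q + 4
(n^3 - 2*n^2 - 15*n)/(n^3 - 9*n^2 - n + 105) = n/(n - 7)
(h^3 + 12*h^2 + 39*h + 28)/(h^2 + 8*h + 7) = h + 4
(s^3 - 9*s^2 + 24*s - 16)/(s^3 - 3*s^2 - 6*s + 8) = (s - 4)/(s + 2)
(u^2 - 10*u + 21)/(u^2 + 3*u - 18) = (u - 7)/(u + 6)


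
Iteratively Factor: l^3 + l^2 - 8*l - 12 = (l + 2)*(l^2 - l - 6) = (l + 2)^2*(l - 3)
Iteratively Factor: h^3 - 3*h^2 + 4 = (h + 1)*(h^2 - 4*h + 4) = (h - 2)*(h + 1)*(h - 2)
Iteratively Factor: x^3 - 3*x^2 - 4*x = (x + 1)*(x^2 - 4*x) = (x - 4)*(x + 1)*(x)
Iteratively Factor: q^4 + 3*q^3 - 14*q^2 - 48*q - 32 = (q + 1)*(q^3 + 2*q^2 - 16*q - 32) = (q + 1)*(q + 2)*(q^2 - 16) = (q - 4)*(q + 1)*(q + 2)*(q + 4)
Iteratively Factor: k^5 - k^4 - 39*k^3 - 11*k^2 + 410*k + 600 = (k + 3)*(k^4 - 4*k^3 - 27*k^2 + 70*k + 200) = (k + 3)*(k + 4)*(k^3 - 8*k^2 + 5*k + 50) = (k + 2)*(k + 3)*(k + 4)*(k^2 - 10*k + 25) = (k - 5)*(k + 2)*(k + 3)*(k + 4)*(k - 5)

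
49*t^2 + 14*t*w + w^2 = (7*t + w)^2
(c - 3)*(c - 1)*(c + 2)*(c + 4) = c^4 + 2*c^3 - 13*c^2 - 14*c + 24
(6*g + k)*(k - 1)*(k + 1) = 6*g*k^2 - 6*g + k^3 - k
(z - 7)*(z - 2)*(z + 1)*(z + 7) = z^4 - z^3 - 51*z^2 + 49*z + 98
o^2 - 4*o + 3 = (o - 3)*(o - 1)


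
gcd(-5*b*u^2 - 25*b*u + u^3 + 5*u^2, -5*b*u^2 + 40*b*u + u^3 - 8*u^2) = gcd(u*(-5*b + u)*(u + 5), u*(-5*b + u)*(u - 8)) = -5*b*u + u^2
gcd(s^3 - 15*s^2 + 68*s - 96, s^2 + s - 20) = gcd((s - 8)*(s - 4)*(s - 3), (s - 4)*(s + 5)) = s - 4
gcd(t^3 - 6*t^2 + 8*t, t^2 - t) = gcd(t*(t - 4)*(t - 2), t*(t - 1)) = t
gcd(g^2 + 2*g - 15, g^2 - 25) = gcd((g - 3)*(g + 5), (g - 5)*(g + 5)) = g + 5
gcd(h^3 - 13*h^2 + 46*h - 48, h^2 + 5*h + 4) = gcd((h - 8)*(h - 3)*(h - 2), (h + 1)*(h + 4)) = 1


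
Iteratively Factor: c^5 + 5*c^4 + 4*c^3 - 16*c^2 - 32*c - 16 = (c + 2)*(c^4 + 3*c^3 - 2*c^2 - 12*c - 8) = (c + 2)^2*(c^3 + c^2 - 4*c - 4) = (c - 2)*(c + 2)^2*(c^2 + 3*c + 2) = (c - 2)*(c + 2)^3*(c + 1)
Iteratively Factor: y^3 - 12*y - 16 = (y + 2)*(y^2 - 2*y - 8) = (y - 4)*(y + 2)*(y + 2)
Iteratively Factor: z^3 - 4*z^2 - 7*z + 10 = (z - 1)*(z^2 - 3*z - 10) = (z - 1)*(z + 2)*(z - 5)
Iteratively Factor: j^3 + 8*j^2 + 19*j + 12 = (j + 4)*(j^2 + 4*j + 3) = (j + 1)*(j + 4)*(j + 3)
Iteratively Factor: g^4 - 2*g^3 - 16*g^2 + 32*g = (g + 4)*(g^3 - 6*g^2 + 8*g) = (g - 4)*(g + 4)*(g^2 - 2*g) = (g - 4)*(g - 2)*(g + 4)*(g)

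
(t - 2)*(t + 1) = t^2 - t - 2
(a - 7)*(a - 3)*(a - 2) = a^3 - 12*a^2 + 41*a - 42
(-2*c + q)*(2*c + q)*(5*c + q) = -20*c^3 - 4*c^2*q + 5*c*q^2 + q^3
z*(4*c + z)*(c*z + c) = 4*c^2*z^2 + 4*c^2*z + c*z^3 + c*z^2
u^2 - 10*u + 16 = (u - 8)*(u - 2)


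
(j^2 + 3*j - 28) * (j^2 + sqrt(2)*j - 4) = j^4 + sqrt(2)*j^3 + 3*j^3 - 32*j^2 + 3*sqrt(2)*j^2 - 28*sqrt(2)*j - 12*j + 112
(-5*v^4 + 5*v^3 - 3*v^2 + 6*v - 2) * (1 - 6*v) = 30*v^5 - 35*v^4 + 23*v^3 - 39*v^2 + 18*v - 2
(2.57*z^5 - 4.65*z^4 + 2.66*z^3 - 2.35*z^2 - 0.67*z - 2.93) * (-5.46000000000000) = -14.0322*z^5 + 25.389*z^4 - 14.5236*z^3 + 12.831*z^2 + 3.6582*z + 15.9978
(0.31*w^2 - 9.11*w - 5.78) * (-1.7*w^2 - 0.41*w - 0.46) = -0.527*w^4 + 15.3599*w^3 + 13.4185*w^2 + 6.5604*w + 2.6588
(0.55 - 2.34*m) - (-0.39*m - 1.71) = 2.26 - 1.95*m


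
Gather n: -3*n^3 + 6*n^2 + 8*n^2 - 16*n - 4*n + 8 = -3*n^3 + 14*n^2 - 20*n + 8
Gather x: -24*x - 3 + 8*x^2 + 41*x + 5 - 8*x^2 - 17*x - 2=0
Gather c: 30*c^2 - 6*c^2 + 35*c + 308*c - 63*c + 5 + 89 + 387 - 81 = 24*c^2 + 280*c + 400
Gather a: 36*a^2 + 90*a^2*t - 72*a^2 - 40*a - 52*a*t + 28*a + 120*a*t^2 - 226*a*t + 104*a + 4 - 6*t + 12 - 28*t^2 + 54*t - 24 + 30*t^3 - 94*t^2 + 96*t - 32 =a^2*(90*t - 36) + a*(120*t^2 - 278*t + 92) + 30*t^3 - 122*t^2 + 144*t - 40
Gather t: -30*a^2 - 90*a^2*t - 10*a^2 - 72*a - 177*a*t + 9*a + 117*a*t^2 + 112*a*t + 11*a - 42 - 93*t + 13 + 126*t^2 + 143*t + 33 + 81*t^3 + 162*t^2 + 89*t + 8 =-40*a^2 - 52*a + 81*t^3 + t^2*(117*a + 288) + t*(-90*a^2 - 65*a + 139) + 12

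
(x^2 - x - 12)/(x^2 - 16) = (x + 3)/(x + 4)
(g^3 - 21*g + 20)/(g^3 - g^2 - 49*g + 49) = (g^2 + g - 20)/(g^2 - 49)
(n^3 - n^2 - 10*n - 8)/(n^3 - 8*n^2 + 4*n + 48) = (n + 1)/(n - 6)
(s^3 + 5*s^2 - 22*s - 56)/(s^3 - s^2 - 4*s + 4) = (s^2 + 3*s - 28)/(s^2 - 3*s + 2)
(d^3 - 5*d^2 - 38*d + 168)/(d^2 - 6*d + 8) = (d^2 - d - 42)/(d - 2)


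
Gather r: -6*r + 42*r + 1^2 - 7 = 36*r - 6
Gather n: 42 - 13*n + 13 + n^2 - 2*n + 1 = n^2 - 15*n + 56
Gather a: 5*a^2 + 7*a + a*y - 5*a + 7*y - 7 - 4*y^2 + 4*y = 5*a^2 + a*(y + 2) - 4*y^2 + 11*y - 7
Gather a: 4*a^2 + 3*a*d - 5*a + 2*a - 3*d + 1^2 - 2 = 4*a^2 + a*(3*d - 3) - 3*d - 1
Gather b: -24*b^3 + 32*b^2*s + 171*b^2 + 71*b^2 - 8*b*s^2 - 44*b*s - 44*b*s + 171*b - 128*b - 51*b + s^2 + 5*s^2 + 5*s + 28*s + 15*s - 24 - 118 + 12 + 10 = -24*b^3 + b^2*(32*s + 242) + b*(-8*s^2 - 88*s - 8) + 6*s^2 + 48*s - 120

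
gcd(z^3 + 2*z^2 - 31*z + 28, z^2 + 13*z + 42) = z + 7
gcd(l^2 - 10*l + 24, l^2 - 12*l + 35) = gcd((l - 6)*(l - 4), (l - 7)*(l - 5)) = 1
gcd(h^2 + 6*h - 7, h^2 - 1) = h - 1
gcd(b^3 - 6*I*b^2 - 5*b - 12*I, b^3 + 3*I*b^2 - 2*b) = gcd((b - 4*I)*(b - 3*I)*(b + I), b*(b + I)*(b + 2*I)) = b + I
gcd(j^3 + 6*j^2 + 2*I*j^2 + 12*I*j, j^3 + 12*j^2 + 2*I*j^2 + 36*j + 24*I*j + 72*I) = j^2 + j*(6 + 2*I) + 12*I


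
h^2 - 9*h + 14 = (h - 7)*(h - 2)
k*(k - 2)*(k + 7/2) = k^3 + 3*k^2/2 - 7*k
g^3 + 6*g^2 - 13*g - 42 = (g - 3)*(g + 2)*(g + 7)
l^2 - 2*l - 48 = (l - 8)*(l + 6)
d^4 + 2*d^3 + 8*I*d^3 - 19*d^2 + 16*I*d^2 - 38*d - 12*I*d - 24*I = (d + 2)*(d + I)*(d + 3*I)*(d + 4*I)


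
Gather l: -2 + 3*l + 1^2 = 3*l - 1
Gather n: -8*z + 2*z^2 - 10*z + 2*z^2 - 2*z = 4*z^2 - 20*z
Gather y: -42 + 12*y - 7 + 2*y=14*y - 49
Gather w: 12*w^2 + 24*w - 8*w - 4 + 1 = 12*w^2 + 16*w - 3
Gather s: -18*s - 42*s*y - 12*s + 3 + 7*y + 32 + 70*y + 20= s*(-42*y - 30) + 77*y + 55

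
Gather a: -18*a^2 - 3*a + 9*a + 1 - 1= -18*a^2 + 6*a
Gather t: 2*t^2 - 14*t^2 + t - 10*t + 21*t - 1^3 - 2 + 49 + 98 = -12*t^2 + 12*t + 144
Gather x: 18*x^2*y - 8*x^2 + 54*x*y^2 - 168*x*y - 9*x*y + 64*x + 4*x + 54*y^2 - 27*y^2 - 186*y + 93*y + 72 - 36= x^2*(18*y - 8) + x*(54*y^2 - 177*y + 68) + 27*y^2 - 93*y + 36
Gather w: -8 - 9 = -17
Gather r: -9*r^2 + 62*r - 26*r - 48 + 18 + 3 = -9*r^2 + 36*r - 27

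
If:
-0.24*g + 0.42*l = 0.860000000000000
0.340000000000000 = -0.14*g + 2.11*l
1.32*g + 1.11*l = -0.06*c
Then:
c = 83.77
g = -3.74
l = -0.09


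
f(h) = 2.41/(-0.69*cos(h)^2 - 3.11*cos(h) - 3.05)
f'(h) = 2.41*(-1.38*sin(h)*cos(h) - 3.11*sin(h))/(-0.69*cos(h)^2 - 3.11*cos(h) - 3.05)^2 = -(3.3258*cos(h) + 7.4951)*sin(h)/(0.69*cos(h)^2 + 3.11*cos(h) + 3.05)^2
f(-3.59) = -2.98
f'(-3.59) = -2.99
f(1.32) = -0.62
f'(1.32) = -0.54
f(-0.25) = -0.36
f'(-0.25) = 0.06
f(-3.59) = -2.98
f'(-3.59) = -2.99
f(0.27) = -0.36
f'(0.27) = -0.06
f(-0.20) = -0.36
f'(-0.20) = 0.05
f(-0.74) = -0.42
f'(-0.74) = 0.20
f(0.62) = -0.40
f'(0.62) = -0.16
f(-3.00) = -3.72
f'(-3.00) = 1.42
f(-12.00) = -0.39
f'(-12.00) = -0.15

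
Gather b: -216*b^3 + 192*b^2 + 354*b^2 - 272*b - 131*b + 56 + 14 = -216*b^3 + 546*b^2 - 403*b + 70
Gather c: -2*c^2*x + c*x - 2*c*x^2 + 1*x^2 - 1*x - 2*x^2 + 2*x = -2*c^2*x + c*(-2*x^2 + x) - x^2 + x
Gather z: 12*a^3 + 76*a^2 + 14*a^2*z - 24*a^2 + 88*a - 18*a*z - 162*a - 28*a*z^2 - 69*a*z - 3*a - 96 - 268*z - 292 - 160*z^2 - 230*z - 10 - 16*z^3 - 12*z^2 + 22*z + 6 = 12*a^3 + 52*a^2 - 77*a - 16*z^3 + z^2*(-28*a - 172) + z*(14*a^2 - 87*a - 476) - 392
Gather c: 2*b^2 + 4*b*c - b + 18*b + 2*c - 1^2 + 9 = 2*b^2 + 17*b + c*(4*b + 2) + 8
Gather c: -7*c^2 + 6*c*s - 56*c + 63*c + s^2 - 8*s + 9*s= -7*c^2 + c*(6*s + 7) + s^2 + s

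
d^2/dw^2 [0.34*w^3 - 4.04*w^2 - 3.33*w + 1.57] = 2.04*w - 8.08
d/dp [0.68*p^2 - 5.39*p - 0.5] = 1.36*p - 5.39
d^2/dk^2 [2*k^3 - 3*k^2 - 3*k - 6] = 12*k - 6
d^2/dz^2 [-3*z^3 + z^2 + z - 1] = 2 - 18*z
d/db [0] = 0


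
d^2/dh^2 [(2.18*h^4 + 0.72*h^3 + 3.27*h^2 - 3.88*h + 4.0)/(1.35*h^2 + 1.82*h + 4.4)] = (7.9461*h^6 + 32.13756*h^5 + 121.021392*h^4 + 245.323916*h^3 + 468.24936*h^2 + 280.8864*h + 167.73568)/(2.460375*h^6 + 9.95085*h^5 + 37.47222*h^4 + 70.893368*h^3 + 122.13168*h^2 + 105.7056*h + 85.184)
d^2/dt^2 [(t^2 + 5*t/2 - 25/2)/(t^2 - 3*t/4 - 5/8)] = 64*(52*t^3 - 570*t^2 + 525*t - 250)/(512*t^6 - 1152*t^5 - 96*t^4 + 1224*t^3 + 60*t^2 - 450*t - 125)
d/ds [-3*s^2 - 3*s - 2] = -6*s - 3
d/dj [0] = 0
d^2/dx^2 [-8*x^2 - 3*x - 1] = -16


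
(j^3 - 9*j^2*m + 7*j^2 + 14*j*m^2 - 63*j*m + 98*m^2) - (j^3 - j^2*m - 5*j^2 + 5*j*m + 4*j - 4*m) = -8*j^2*m + 12*j^2 + 14*j*m^2 - 68*j*m - 4*j + 98*m^2 + 4*m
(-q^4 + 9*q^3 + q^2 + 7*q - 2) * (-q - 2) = q^5 - 7*q^4 - 19*q^3 - 9*q^2 - 12*q + 4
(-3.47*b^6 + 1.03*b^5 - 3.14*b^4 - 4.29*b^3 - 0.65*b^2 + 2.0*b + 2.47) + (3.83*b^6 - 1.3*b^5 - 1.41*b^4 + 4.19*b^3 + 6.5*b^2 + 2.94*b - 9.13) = 0.36*b^6 - 0.27*b^5 - 4.55*b^4 - 0.0999999999999996*b^3 + 5.85*b^2 + 4.94*b - 6.66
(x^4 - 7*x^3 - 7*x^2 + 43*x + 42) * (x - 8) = x^5 - 15*x^4 + 49*x^3 + 99*x^2 - 302*x - 336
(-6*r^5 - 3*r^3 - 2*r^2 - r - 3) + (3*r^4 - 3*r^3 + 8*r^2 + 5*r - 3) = -6*r^5 + 3*r^4 - 6*r^3 + 6*r^2 + 4*r - 6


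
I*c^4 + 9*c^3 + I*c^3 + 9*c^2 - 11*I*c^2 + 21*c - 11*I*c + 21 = (c - 7*I)*(c - 3*I)*(c + I)*(I*c + I)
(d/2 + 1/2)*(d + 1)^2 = d^3/2 + 3*d^2/2 + 3*d/2 + 1/2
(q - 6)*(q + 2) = q^2 - 4*q - 12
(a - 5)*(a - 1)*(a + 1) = a^3 - 5*a^2 - a + 5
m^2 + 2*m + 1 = (m + 1)^2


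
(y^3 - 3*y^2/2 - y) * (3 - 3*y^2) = -3*y^5 + 9*y^4/2 + 6*y^3 - 9*y^2/2 - 3*y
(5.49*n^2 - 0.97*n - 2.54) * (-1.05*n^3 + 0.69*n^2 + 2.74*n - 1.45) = -5.7645*n^5 + 4.8066*n^4 + 17.0403*n^3 - 12.3709*n^2 - 5.5531*n + 3.683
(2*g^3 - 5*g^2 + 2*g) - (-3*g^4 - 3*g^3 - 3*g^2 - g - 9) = 3*g^4 + 5*g^3 - 2*g^2 + 3*g + 9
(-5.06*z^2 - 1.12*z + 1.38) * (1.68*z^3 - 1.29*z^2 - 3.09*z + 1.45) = -8.5008*z^5 + 4.6458*z^4 + 19.3986*z^3 - 5.6564*z^2 - 5.8882*z + 2.001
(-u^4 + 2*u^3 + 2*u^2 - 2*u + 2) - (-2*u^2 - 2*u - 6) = -u^4 + 2*u^3 + 4*u^2 + 8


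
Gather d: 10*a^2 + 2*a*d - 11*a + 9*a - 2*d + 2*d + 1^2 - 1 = 10*a^2 + 2*a*d - 2*a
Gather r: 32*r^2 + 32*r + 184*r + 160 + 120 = 32*r^2 + 216*r + 280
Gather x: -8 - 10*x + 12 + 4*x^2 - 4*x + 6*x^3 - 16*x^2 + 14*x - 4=6*x^3 - 12*x^2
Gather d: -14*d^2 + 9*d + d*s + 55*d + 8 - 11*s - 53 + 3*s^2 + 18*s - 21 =-14*d^2 + d*(s + 64) + 3*s^2 + 7*s - 66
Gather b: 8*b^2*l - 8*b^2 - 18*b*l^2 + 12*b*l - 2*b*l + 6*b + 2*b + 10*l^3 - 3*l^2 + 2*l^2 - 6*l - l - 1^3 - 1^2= b^2*(8*l - 8) + b*(-18*l^2 + 10*l + 8) + 10*l^3 - l^2 - 7*l - 2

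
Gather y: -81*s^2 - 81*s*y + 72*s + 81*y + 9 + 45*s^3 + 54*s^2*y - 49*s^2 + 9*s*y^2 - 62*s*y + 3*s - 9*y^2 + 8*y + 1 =45*s^3 - 130*s^2 + 75*s + y^2*(9*s - 9) + y*(54*s^2 - 143*s + 89) + 10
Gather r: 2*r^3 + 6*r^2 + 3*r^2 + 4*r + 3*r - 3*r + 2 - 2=2*r^3 + 9*r^2 + 4*r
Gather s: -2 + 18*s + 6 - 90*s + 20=24 - 72*s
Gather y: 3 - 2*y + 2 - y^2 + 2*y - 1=4 - y^2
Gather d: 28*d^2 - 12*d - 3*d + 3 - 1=28*d^2 - 15*d + 2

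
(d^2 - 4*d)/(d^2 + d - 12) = d*(d - 4)/(d^2 + d - 12)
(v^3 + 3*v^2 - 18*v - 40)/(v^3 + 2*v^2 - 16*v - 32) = (v + 5)/(v + 4)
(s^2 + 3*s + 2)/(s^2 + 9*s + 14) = (s + 1)/(s + 7)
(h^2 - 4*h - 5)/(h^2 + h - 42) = (h^2 - 4*h - 5)/(h^2 + h - 42)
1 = 1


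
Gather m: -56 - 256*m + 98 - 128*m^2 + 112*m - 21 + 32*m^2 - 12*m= -96*m^2 - 156*m + 21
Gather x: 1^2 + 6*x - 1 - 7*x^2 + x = -7*x^2 + 7*x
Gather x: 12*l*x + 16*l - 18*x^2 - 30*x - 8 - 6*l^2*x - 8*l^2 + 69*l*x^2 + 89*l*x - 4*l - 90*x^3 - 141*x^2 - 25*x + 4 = -8*l^2 + 12*l - 90*x^3 + x^2*(69*l - 159) + x*(-6*l^2 + 101*l - 55) - 4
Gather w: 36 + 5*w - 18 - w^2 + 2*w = -w^2 + 7*w + 18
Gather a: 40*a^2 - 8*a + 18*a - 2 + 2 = 40*a^2 + 10*a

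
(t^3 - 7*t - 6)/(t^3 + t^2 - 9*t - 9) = (t + 2)/(t + 3)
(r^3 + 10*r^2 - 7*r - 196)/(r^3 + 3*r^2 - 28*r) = (r + 7)/r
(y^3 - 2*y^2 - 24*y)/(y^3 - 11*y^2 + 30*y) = (y + 4)/(y - 5)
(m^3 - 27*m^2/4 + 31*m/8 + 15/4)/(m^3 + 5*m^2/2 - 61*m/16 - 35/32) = 4*(2*m^2 - 11*m - 6)/(8*m^2 + 30*m + 7)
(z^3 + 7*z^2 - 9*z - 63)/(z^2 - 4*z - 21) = (z^2 + 4*z - 21)/(z - 7)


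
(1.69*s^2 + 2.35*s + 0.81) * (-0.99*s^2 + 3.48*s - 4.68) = -1.6731*s^4 + 3.5547*s^3 - 0.533099999999999*s^2 - 8.1792*s - 3.7908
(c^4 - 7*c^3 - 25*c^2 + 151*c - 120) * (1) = c^4 - 7*c^3 - 25*c^2 + 151*c - 120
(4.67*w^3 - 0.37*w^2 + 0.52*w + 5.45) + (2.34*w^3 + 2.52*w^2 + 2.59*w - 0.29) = 7.01*w^3 + 2.15*w^2 + 3.11*w + 5.16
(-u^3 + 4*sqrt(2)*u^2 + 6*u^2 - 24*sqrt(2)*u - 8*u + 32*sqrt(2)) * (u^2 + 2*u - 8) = -u^5 + 4*u^4 + 4*sqrt(2)*u^4 - 16*sqrt(2)*u^3 + 12*u^3 - 48*sqrt(2)*u^2 - 64*u^2 + 64*u + 256*sqrt(2)*u - 256*sqrt(2)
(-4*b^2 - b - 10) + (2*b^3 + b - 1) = 2*b^3 - 4*b^2 - 11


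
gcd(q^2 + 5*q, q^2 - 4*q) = q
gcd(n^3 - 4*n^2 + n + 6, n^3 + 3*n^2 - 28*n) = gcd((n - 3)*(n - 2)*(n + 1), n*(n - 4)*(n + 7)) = 1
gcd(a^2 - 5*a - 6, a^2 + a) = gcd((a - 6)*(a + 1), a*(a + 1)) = a + 1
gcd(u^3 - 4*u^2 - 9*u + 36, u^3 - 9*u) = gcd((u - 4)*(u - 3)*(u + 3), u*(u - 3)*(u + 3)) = u^2 - 9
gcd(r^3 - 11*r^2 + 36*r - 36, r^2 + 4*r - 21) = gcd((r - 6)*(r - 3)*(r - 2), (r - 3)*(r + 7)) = r - 3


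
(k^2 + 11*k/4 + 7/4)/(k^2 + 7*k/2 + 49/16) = 4*(k + 1)/(4*k + 7)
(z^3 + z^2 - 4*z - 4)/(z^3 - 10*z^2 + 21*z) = (z^3 + z^2 - 4*z - 4)/(z*(z^2 - 10*z + 21))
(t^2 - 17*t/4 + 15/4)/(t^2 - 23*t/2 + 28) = (4*t^2 - 17*t + 15)/(2*(2*t^2 - 23*t + 56))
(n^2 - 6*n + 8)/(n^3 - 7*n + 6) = (n - 4)/(n^2 + 2*n - 3)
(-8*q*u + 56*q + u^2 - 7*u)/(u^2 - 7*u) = (-8*q + u)/u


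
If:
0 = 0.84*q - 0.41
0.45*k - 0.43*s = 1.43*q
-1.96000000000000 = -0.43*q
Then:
No Solution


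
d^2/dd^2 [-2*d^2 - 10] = -4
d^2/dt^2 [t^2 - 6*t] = 2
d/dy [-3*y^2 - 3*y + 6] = -6*y - 3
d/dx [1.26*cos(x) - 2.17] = -1.26*sin(x)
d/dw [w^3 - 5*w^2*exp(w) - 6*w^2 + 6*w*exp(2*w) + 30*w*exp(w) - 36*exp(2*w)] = -5*w^2*exp(w) + 3*w^2 + 12*w*exp(2*w) + 20*w*exp(w) - 12*w - 66*exp(2*w) + 30*exp(w)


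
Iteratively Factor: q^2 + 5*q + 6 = (q + 2)*(q + 3)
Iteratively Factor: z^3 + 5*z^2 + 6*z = (z + 2)*(z^2 + 3*z) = (z + 2)*(z + 3)*(z)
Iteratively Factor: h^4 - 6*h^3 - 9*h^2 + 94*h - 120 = (h + 4)*(h^3 - 10*h^2 + 31*h - 30) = (h - 5)*(h + 4)*(h^2 - 5*h + 6) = (h - 5)*(h - 3)*(h + 4)*(h - 2)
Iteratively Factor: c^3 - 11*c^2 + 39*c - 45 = (c - 5)*(c^2 - 6*c + 9) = (c - 5)*(c - 3)*(c - 3)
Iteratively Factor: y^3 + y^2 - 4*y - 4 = (y - 2)*(y^2 + 3*y + 2) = (y - 2)*(y + 1)*(y + 2)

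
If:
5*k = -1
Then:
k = -1/5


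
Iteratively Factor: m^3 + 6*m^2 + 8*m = (m + 2)*(m^2 + 4*m) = (m + 2)*(m + 4)*(m)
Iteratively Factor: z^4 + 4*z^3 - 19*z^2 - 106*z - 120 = (z - 5)*(z^3 + 9*z^2 + 26*z + 24) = (z - 5)*(z + 4)*(z^2 + 5*z + 6) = (z - 5)*(z + 2)*(z + 4)*(z + 3)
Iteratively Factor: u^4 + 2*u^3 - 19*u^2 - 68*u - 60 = (u + 2)*(u^3 - 19*u - 30) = (u + 2)*(u + 3)*(u^2 - 3*u - 10) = (u - 5)*(u + 2)*(u + 3)*(u + 2)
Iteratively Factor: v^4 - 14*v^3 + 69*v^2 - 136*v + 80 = (v - 1)*(v^3 - 13*v^2 + 56*v - 80) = (v - 5)*(v - 1)*(v^2 - 8*v + 16) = (v - 5)*(v - 4)*(v - 1)*(v - 4)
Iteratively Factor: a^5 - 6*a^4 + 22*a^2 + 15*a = (a - 3)*(a^4 - 3*a^3 - 9*a^2 - 5*a) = (a - 3)*(a + 1)*(a^3 - 4*a^2 - 5*a) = (a - 3)*(a + 1)^2*(a^2 - 5*a) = (a - 5)*(a - 3)*(a + 1)^2*(a)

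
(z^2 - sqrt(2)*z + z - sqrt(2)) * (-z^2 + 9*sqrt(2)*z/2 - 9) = -z^4 - z^3 + 11*sqrt(2)*z^3/2 - 18*z^2 + 11*sqrt(2)*z^2/2 - 18*z + 9*sqrt(2)*z + 9*sqrt(2)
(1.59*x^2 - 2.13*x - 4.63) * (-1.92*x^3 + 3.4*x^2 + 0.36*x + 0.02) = -3.0528*x^5 + 9.4956*x^4 + 2.22*x^3 - 16.477*x^2 - 1.7094*x - 0.0926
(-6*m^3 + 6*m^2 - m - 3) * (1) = -6*m^3 + 6*m^2 - m - 3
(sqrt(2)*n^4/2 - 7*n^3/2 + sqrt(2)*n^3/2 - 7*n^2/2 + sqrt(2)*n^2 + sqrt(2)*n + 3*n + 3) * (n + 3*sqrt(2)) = sqrt(2)*n^5/2 - n^4/2 + sqrt(2)*n^4/2 - 19*sqrt(2)*n^3/2 - n^3/2 - 19*sqrt(2)*n^2/2 + 9*n^2 + 9*n + 9*sqrt(2)*n + 9*sqrt(2)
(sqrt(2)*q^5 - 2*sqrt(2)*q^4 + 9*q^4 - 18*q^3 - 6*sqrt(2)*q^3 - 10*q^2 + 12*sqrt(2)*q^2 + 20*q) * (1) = sqrt(2)*q^5 - 2*sqrt(2)*q^4 + 9*q^4 - 18*q^3 - 6*sqrt(2)*q^3 - 10*q^2 + 12*sqrt(2)*q^2 + 20*q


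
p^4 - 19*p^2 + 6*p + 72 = (p - 3)^2*(p + 2)*(p + 4)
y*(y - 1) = y^2 - y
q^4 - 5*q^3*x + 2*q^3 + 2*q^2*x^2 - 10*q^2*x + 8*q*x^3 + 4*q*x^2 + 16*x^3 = (q + 2)*(q - 4*x)*(q - 2*x)*(q + x)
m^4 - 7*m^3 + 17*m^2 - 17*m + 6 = (m - 3)*(m - 2)*(m - 1)^2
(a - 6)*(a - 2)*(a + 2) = a^3 - 6*a^2 - 4*a + 24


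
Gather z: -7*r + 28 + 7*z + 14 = -7*r + 7*z + 42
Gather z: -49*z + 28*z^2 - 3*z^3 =-3*z^3 + 28*z^2 - 49*z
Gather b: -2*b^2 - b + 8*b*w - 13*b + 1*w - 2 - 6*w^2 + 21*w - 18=-2*b^2 + b*(8*w - 14) - 6*w^2 + 22*w - 20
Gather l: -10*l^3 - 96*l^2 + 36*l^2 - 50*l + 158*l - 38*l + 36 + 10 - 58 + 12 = -10*l^3 - 60*l^2 + 70*l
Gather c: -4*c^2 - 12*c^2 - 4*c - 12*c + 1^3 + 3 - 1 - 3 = -16*c^2 - 16*c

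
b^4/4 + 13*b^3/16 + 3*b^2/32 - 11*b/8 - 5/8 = (b/4 + 1/2)*(b - 5/4)*(b + 1/2)*(b + 2)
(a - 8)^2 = a^2 - 16*a + 64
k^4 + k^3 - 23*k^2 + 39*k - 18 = (k - 3)*(k - 1)^2*(k + 6)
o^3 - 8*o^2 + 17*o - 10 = (o - 5)*(o - 2)*(o - 1)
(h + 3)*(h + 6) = h^2 + 9*h + 18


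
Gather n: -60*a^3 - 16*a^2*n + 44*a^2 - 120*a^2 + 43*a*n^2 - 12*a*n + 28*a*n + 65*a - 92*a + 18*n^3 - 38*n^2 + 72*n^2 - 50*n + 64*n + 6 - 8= -60*a^3 - 76*a^2 - 27*a + 18*n^3 + n^2*(43*a + 34) + n*(-16*a^2 + 16*a + 14) - 2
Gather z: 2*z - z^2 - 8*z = -z^2 - 6*z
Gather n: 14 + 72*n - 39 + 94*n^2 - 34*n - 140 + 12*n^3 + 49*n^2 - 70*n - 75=12*n^3 + 143*n^2 - 32*n - 240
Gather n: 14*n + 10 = 14*n + 10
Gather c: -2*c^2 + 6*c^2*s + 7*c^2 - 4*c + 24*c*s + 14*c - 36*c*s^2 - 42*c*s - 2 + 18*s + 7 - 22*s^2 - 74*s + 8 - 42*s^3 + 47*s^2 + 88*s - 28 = c^2*(6*s + 5) + c*(-36*s^2 - 18*s + 10) - 42*s^3 + 25*s^2 + 32*s - 15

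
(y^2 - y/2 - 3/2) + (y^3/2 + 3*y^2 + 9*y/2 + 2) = y^3/2 + 4*y^2 + 4*y + 1/2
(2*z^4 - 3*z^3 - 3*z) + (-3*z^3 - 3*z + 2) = 2*z^4 - 6*z^3 - 6*z + 2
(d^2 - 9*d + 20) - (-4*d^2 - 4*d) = 5*d^2 - 5*d + 20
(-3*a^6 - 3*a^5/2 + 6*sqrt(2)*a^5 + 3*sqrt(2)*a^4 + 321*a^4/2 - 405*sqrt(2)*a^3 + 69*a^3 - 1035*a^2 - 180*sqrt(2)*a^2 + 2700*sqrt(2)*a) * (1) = -3*a^6 - 3*a^5/2 + 6*sqrt(2)*a^5 + 3*sqrt(2)*a^4 + 321*a^4/2 - 405*sqrt(2)*a^3 + 69*a^3 - 1035*a^2 - 180*sqrt(2)*a^2 + 2700*sqrt(2)*a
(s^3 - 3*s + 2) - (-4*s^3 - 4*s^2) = 5*s^3 + 4*s^2 - 3*s + 2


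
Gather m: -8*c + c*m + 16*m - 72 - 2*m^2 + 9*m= -8*c - 2*m^2 + m*(c + 25) - 72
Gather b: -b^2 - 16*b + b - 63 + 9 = -b^2 - 15*b - 54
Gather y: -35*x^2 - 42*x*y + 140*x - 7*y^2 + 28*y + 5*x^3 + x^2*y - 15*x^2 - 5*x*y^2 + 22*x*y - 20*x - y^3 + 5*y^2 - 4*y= 5*x^3 - 50*x^2 + 120*x - y^3 + y^2*(-5*x - 2) + y*(x^2 - 20*x + 24)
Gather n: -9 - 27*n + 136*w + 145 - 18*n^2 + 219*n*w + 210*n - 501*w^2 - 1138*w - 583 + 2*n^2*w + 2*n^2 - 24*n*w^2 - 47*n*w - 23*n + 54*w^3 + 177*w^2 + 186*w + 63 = n^2*(2*w - 16) + n*(-24*w^2 + 172*w + 160) + 54*w^3 - 324*w^2 - 816*w - 384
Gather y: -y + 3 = 3 - y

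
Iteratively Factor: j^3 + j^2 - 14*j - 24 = (j + 3)*(j^2 - 2*j - 8) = (j + 2)*(j + 3)*(j - 4)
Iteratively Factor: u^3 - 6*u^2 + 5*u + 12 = (u - 3)*(u^2 - 3*u - 4) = (u - 4)*(u - 3)*(u + 1)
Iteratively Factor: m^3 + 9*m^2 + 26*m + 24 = (m + 3)*(m^2 + 6*m + 8) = (m + 2)*(m + 3)*(m + 4)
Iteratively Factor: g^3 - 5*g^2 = (g - 5)*(g^2) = g*(g - 5)*(g)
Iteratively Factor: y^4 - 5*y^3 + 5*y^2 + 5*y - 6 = (y + 1)*(y^3 - 6*y^2 + 11*y - 6) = (y - 3)*(y + 1)*(y^2 - 3*y + 2) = (y - 3)*(y - 2)*(y + 1)*(y - 1)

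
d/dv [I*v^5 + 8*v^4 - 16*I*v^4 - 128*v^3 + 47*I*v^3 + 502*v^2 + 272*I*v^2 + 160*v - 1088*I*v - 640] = 5*I*v^4 + v^3*(32 - 64*I) + v^2*(-384 + 141*I) + v*(1004 + 544*I) + 160 - 1088*I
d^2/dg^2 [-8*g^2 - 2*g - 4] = -16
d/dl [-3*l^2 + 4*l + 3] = 4 - 6*l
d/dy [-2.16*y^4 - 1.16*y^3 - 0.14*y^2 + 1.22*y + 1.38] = -8.64*y^3 - 3.48*y^2 - 0.28*y + 1.22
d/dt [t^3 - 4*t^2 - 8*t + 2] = 3*t^2 - 8*t - 8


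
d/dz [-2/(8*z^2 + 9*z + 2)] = 2*(16*z + 9)/(8*z^2 + 9*z + 2)^2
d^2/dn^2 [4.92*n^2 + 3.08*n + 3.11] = 9.84000000000000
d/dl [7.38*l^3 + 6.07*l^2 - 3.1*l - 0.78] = 22.14*l^2 + 12.14*l - 3.1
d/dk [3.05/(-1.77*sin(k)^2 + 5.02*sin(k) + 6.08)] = (10.797*sin(k) - 15.311)*cos(k)/(-1.77*sin(k)^2 + 5.02*sin(k) + 6.08)^2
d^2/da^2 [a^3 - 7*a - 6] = 6*a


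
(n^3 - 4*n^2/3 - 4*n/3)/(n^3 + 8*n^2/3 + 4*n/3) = (n - 2)/(n + 2)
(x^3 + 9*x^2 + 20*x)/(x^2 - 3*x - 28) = x*(x + 5)/(x - 7)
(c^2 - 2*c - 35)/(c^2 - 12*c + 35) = (c + 5)/(c - 5)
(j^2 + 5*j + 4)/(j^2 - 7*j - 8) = (j + 4)/(j - 8)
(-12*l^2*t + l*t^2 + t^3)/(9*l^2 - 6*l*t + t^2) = t*(4*l + t)/(-3*l + t)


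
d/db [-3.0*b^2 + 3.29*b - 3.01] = 3.29 - 6.0*b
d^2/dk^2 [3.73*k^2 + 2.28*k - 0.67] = 7.46000000000000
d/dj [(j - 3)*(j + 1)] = 2*j - 2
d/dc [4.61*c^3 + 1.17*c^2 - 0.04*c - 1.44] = 13.83*c^2 + 2.34*c - 0.04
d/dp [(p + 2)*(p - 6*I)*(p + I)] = 3*p^2 + p*(4 - 10*I) + 6 - 10*I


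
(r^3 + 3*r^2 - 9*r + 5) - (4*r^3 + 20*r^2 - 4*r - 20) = -3*r^3 - 17*r^2 - 5*r + 25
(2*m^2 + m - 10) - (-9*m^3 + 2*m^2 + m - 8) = 9*m^3 - 2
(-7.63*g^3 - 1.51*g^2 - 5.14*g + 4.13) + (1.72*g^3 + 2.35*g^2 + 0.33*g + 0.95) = -5.91*g^3 + 0.84*g^2 - 4.81*g + 5.08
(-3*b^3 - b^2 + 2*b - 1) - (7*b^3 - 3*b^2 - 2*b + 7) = -10*b^3 + 2*b^2 + 4*b - 8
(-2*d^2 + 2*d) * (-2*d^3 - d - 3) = 4*d^5 - 4*d^4 + 2*d^3 + 4*d^2 - 6*d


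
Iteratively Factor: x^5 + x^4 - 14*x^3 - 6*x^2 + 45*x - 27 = (x - 1)*(x^4 + 2*x^3 - 12*x^2 - 18*x + 27) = (x - 1)*(x + 3)*(x^3 - x^2 - 9*x + 9) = (x - 3)*(x - 1)*(x + 3)*(x^2 + 2*x - 3) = (x - 3)*(x - 1)^2*(x + 3)*(x + 3)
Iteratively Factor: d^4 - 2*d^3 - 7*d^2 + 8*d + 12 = (d + 1)*(d^3 - 3*d^2 - 4*d + 12) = (d + 1)*(d + 2)*(d^2 - 5*d + 6) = (d - 2)*(d + 1)*(d + 2)*(d - 3)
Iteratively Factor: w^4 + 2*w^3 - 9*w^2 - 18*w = (w + 3)*(w^3 - w^2 - 6*w) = w*(w + 3)*(w^2 - w - 6) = w*(w + 2)*(w + 3)*(w - 3)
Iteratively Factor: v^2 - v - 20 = (v - 5)*(v + 4)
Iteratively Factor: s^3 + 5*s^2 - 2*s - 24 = (s + 4)*(s^2 + s - 6) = (s - 2)*(s + 4)*(s + 3)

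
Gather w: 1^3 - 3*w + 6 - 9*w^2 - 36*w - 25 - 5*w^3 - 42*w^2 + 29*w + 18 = -5*w^3 - 51*w^2 - 10*w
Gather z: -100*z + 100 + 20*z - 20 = 80 - 80*z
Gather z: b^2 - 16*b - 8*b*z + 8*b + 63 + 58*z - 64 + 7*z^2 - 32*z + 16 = b^2 - 8*b + 7*z^2 + z*(26 - 8*b) + 15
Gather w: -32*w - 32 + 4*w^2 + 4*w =4*w^2 - 28*w - 32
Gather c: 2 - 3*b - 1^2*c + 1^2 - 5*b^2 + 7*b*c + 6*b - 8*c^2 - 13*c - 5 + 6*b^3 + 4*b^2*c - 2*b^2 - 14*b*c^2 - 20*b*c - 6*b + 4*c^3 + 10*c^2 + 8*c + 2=6*b^3 - 7*b^2 - 3*b + 4*c^3 + c^2*(2 - 14*b) + c*(4*b^2 - 13*b - 6)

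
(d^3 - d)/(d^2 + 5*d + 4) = d*(d - 1)/(d + 4)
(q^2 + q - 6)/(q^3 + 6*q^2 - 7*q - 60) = (q^2 + q - 6)/(q^3 + 6*q^2 - 7*q - 60)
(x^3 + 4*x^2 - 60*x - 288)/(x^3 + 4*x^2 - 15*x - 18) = (x^2 - 2*x - 48)/(x^2 - 2*x - 3)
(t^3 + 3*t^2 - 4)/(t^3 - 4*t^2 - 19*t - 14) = (t^2 + t - 2)/(t^2 - 6*t - 7)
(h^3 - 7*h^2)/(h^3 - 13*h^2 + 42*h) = h/(h - 6)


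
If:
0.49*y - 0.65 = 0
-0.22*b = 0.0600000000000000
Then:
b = -0.27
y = 1.33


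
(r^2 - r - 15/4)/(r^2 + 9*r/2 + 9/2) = (r - 5/2)/(r + 3)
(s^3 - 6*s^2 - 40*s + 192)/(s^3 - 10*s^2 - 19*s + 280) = (s^2 + 2*s - 24)/(s^2 - 2*s - 35)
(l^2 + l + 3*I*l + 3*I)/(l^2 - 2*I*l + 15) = (l + 1)/(l - 5*I)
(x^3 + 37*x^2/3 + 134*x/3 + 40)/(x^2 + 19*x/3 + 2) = (3*x^2 + 19*x + 20)/(3*x + 1)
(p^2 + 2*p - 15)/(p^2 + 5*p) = (p - 3)/p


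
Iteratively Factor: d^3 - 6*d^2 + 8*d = (d - 2)*(d^2 - 4*d) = (d - 4)*(d - 2)*(d)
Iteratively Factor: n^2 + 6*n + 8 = (n + 2)*(n + 4)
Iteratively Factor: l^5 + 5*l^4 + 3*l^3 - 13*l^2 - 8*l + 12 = (l - 1)*(l^4 + 6*l^3 + 9*l^2 - 4*l - 12) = (l - 1)*(l + 2)*(l^3 + 4*l^2 + l - 6) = (l - 1)*(l + 2)*(l + 3)*(l^2 + l - 2) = (l - 1)^2*(l + 2)*(l + 3)*(l + 2)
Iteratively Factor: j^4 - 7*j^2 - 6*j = (j + 2)*(j^3 - 2*j^2 - 3*j) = (j - 3)*(j + 2)*(j^2 + j) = (j - 3)*(j + 1)*(j + 2)*(j)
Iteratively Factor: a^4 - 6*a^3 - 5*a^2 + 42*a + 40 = (a + 2)*(a^3 - 8*a^2 + 11*a + 20) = (a - 4)*(a + 2)*(a^2 - 4*a - 5) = (a - 5)*(a - 4)*(a + 2)*(a + 1)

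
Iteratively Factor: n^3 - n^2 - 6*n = (n)*(n^2 - n - 6) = n*(n + 2)*(n - 3)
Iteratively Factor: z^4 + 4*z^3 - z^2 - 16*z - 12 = (z + 3)*(z^3 + z^2 - 4*z - 4) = (z + 2)*(z + 3)*(z^2 - z - 2) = (z + 1)*(z + 2)*(z + 3)*(z - 2)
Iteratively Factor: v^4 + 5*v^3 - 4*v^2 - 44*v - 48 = (v + 4)*(v^3 + v^2 - 8*v - 12) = (v + 2)*(v + 4)*(v^2 - v - 6) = (v + 2)^2*(v + 4)*(v - 3)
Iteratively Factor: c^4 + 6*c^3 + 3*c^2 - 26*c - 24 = (c + 3)*(c^3 + 3*c^2 - 6*c - 8) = (c - 2)*(c + 3)*(c^2 + 5*c + 4) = (c - 2)*(c + 1)*(c + 3)*(c + 4)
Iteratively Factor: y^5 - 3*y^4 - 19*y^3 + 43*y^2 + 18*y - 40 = (y + 4)*(y^4 - 7*y^3 + 9*y^2 + 7*y - 10) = (y - 2)*(y + 4)*(y^3 - 5*y^2 - y + 5) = (y - 2)*(y - 1)*(y + 4)*(y^2 - 4*y - 5) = (y - 5)*(y - 2)*(y - 1)*(y + 4)*(y + 1)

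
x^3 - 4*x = x*(x - 2)*(x + 2)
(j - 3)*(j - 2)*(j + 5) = j^3 - 19*j + 30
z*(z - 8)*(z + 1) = z^3 - 7*z^2 - 8*z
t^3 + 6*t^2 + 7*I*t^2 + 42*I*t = t*(t + 6)*(t + 7*I)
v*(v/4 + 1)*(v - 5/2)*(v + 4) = v^4/4 + 11*v^3/8 - v^2 - 10*v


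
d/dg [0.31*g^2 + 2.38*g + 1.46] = 0.62*g + 2.38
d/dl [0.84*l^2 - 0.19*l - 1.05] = 1.68*l - 0.19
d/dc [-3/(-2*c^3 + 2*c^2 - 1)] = 6*c*(2 - 3*c)/(2*c^3 - 2*c^2 + 1)^2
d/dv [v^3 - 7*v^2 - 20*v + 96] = 3*v^2 - 14*v - 20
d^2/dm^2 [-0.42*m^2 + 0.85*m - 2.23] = -0.840000000000000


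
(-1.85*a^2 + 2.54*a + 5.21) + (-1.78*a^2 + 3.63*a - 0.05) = -3.63*a^2 + 6.17*a + 5.16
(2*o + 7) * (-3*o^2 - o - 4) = -6*o^3 - 23*o^2 - 15*o - 28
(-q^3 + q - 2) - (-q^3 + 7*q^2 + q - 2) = -7*q^2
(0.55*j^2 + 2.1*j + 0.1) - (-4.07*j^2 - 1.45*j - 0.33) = 4.62*j^2 + 3.55*j + 0.43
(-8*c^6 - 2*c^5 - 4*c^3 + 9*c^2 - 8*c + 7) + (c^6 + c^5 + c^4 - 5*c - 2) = -7*c^6 - c^5 + c^4 - 4*c^3 + 9*c^2 - 13*c + 5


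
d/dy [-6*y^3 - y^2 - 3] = 2*y*(-9*y - 1)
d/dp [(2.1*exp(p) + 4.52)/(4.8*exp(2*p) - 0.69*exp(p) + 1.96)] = (-10.08*exp(2*p) - 43.392*exp(p) + 7.2348)*exp(p)/(23.04*exp(4*p) - 6.624*exp(3*p) + 19.2921*exp(2*p) - 2.7048*exp(p) + 3.8416)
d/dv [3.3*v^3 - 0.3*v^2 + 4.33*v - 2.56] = 9.9*v^2 - 0.6*v + 4.33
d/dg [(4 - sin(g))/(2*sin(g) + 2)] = -5*cos(g)/(2*(sin(g) + 1)^2)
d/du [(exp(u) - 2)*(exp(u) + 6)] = 2*(exp(u) + 2)*exp(u)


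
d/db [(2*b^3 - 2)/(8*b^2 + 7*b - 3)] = 2*(3*b^2*(8*b^2 + 7*b - 3) - (16*b + 7)*(b^3 - 1))/(8*b^2 + 7*b - 3)^2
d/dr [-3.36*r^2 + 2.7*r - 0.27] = 2.7 - 6.72*r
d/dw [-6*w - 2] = -6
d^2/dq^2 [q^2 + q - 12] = 2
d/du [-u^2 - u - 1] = -2*u - 1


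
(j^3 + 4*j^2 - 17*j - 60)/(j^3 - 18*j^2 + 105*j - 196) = (j^2 + 8*j + 15)/(j^2 - 14*j + 49)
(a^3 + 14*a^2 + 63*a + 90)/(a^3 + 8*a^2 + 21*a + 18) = (a^2 + 11*a + 30)/(a^2 + 5*a + 6)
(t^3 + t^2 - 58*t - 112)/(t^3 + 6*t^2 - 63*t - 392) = (t + 2)/(t + 7)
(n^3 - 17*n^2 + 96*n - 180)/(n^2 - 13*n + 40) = (n^2 - 12*n + 36)/(n - 8)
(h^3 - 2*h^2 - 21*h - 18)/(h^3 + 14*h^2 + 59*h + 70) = (h^3 - 2*h^2 - 21*h - 18)/(h^3 + 14*h^2 + 59*h + 70)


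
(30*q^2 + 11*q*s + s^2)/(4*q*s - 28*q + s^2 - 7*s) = (30*q^2 + 11*q*s + s^2)/(4*q*s - 28*q + s^2 - 7*s)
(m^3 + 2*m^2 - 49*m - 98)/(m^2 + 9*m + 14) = m - 7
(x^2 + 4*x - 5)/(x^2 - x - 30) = (x - 1)/(x - 6)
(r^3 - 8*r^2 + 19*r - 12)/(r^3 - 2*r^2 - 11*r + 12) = (r - 3)/(r + 3)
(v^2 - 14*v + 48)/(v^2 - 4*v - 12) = (v - 8)/(v + 2)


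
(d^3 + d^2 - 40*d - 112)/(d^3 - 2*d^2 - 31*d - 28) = (d + 4)/(d + 1)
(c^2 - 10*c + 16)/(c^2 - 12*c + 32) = (c - 2)/(c - 4)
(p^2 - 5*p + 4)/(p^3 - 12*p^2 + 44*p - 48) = (p - 1)/(p^2 - 8*p + 12)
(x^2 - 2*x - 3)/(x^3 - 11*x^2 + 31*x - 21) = (x + 1)/(x^2 - 8*x + 7)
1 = 1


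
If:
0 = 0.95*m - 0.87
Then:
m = 0.92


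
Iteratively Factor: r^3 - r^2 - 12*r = (r)*(r^2 - r - 12) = r*(r + 3)*(r - 4)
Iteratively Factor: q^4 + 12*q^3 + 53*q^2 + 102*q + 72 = (q + 4)*(q^3 + 8*q^2 + 21*q + 18) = (q + 2)*(q + 4)*(q^2 + 6*q + 9) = (q + 2)*(q + 3)*(q + 4)*(q + 3)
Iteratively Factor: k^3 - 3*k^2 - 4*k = (k + 1)*(k^2 - 4*k) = k*(k + 1)*(k - 4)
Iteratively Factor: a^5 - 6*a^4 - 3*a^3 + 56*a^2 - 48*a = (a - 4)*(a^4 - 2*a^3 - 11*a^2 + 12*a) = (a - 4)^2*(a^3 + 2*a^2 - 3*a) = a*(a - 4)^2*(a^2 + 2*a - 3) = a*(a - 4)^2*(a + 3)*(a - 1)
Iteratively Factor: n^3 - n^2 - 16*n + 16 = (n + 4)*(n^2 - 5*n + 4) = (n - 4)*(n + 4)*(n - 1)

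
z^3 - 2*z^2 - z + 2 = (z - 2)*(z - 1)*(z + 1)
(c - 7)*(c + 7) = c^2 - 49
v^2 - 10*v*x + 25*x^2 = (v - 5*x)^2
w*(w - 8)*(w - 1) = w^3 - 9*w^2 + 8*w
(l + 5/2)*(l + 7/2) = l^2 + 6*l + 35/4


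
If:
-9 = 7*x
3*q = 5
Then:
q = 5/3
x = -9/7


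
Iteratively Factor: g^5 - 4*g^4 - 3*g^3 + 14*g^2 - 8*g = (g)*(g^4 - 4*g^3 - 3*g^2 + 14*g - 8) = g*(g - 1)*(g^3 - 3*g^2 - 6*g + 8) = g*(g - 1)^2*(g^2 - 2*g - 8) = g*(g - 1)^2*(g + 2)*(g - 4)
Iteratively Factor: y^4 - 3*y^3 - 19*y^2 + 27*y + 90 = (y + 3)*(y^3 - 6*y^2 - y + 30) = (y - 5)*(y + 3)*(y^2 - y - 6) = (y - 5)*(y + 2)*(y + 3)*(y - 3)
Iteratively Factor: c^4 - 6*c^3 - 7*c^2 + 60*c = (c - 5)*(c^3 - c^2 - 12*c) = (c - 5)*(c - 4)*(c^2 + 3*c) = (c - 5)*(c - 4)*(c + 3)*(c)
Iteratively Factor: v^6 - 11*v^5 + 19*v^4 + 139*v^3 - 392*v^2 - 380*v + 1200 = (v + 2)*(v^5 - 13*v^4 + 45*v^3 + 49*v^2 - 490*v + 600) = (v - 5)*(v + 2)*(v^4 - 8*v^3 + 5*v^2 + 74*v - 120) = (v - 5)*(v - 4)*(v + 2)*(v^3 - 4*v^2 - 11*v + 30) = (v - 5)^2*(v - 4)*(v + 2)*(v^2 + v - 6) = (v - 5)^2*(v - 4)*(v - 2)*(v + 2)*(v + 3)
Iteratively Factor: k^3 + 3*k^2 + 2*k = (k)*(k^2 + 3*k + 2) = k*(k + 2)*(k + 1)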